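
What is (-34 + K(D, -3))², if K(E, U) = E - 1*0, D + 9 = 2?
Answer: 1681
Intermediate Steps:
D = -7 (D = -9 + 2 = -7)
K(E, U) = E (K(E, U) = E + 0 = E)
(-34 + K(D, -3))² = (-34 - 7)² = (-41)² = 1681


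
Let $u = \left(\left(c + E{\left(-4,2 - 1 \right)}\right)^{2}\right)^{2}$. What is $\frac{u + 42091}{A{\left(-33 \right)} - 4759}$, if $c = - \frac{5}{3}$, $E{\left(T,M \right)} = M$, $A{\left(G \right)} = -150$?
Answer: $- \frac{3409387}{397629} \approx -8.5743$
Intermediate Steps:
$c = - \frac{5}{3}$ ($c = \left(-5\right) \frac{1}{3} = - \frac{5}{3} \approx -1.6667$)
$u = \frac{16}{81}$ ($u = \left(\left(- \frac{5}{3} + \left(2 - 1\right)\right)^{2}\right)^{2} = \left(\left(- \frac{5}{3} + 1\right)^{2}\right)^{2} = \left(\left(- \frac{2}{3}\right)^{2}\right)^{2} = \left(\frac{4}{9}\right)^{2} = \frac{16}{81} \approx 0.19753$)
$\frac{u + 42091}{A{\left(-33 \right)} - 4759} = \frac{\frac{16}{81} + 42091}{-150 - 4759} = \frac{3409387}{81 \left(-4909\right)} = \frac{3409387}{81} \left(- \frac{1}{4909}\right) = - \frac{3409387}{397629}$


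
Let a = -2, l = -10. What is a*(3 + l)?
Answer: 14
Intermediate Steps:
a*(3 + l) = -2*(3 - 10) = -2*(-7) = 14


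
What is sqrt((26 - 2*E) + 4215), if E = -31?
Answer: sqrt(4303) ≈ 65.597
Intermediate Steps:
sqrt((26 - 2*E) + 4215) = sqrt((26 - 2*(-31)) + 4215) = sqrt((26 + 62) + 4215) = sqrt(88 + 4215) = sqrt(4303)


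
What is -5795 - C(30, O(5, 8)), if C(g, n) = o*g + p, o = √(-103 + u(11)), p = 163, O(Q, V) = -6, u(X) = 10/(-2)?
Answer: -5958 - 180*I*√3 ≈ -5958.0 - 311.77*I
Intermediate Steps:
u(X) = -5 (u(X) = 10*(-½) = -5)
o = 6*I*√3 (o = √(-103 - 5) = √(-108) = 6*I*√3 ≈ 10.392*I)
C(g, n) = 163 + 6*I*g*√3 (C(g, n) = (6*I*√3)*g + 163 = 6*I*g*√3 + 163 = 163 + 6*I*g*√3)
-5795 - C(30, O(5, 8)) = -5795 - (163 + 6*I*30*√3) = -5795 - (163 + 180*I*√3) = -5795 + (-163 - 180*I*√3) = -5958 - 180*I*√3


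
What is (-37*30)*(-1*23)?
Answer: 25530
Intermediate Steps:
(-37*30)*(-1*23) = -1110*(-23) = 25530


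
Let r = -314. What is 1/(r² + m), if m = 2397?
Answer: 1/100993 ≈ 9.9017e-6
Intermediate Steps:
1/(r² + m) = 1/((-314)² + 2397) = 1/(98596 + 2397) = 1/100993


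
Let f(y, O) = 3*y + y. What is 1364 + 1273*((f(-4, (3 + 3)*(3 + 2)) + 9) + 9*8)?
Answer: 84109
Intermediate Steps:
f(y, O) = 4*y
1364 + 1273*((f(-4, (3 + 3)*(3 + 2)) + 9) + 9*8) = 1364 + 1273*((4*(-4) + 9) + 9*8) = 1364 + 1273*((-16 + 9) + 72) = 1364 + 1273*(-7 + 72) = 1364 + 1273*65 = 1364 + 82745 = 84109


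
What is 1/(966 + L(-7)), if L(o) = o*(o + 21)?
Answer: 1/868 ≈ 0.0011521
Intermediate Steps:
L(o) = o*(21 + o)
1/(966 + L(-7)) = 1/(966 - 7*(21 - 7)) = 1/(966 - 7*14) = 1/(966 - 98) = 1/868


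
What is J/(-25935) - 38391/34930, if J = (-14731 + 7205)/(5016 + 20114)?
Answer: -357441984541/325221528450 ≈ -1.0991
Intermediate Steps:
J = -3763/12565 (J = -7526/25130 = -7526*1/25130 = -3763/12565 ≈ -0.29948)
J/(-25935) - 38391/34930 = -3763/12565/(-25935) - 38391/34930 = -3763/12565*(-1/25935) - 38391*1/34930 = 3763/325873275 - 38391/34930 = -357441984541/325221528450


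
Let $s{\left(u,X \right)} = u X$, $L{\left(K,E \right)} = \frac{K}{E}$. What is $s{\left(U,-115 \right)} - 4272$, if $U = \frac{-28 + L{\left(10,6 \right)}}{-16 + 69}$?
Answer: $- \frac{670163}{159} \approx -4214.9$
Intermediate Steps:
$U = - \frac{79}{159}$ ($U = \frac{-28 + \frac{10}{6}}{-16 + 69} = \frac{-28 + 10 \cdot \frac{1}{6}}{53} = \left(-28 + \frac{5}{3}\right) \frac{1}{53} = \left(- \frac{79}{3}\right) \frac{1}{53} = - \frac{79}{159} \approx -0.49686$)
$s{\left(u,X \right)} = X u$
$s{\left(U,-115 \right)} - 4272 = \left(-115\right) \left(- \frac{79}{159}\right) - 4272 = \frac{9085}{159} - 4272 = - \frac{670163}{159}$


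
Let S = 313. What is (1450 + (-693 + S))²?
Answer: 1144900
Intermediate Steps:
(1450 + (-693 + S))² = (1450 + (-693 + 313))² = (1450 - 380)² = 1070² = 1144900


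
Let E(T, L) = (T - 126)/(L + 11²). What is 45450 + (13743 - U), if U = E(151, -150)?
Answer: 1716622/29 ≈ 59194.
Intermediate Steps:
E(T, L) = (-126 + T)/(121 + L) (E(T, L) = (-126 + T)/(L + 121) = (-126 + T)/(121 + L))
U = -25/29 (U = (-126 + 151)/(121 - 150) = 25/(-29) = -1/29*25 = -25/29 ≈ -0.86207)
45450 + (13743 - U) = 45450 + (13743 - 1*(-25/29)) = 45450 + (13743 + 25/29) = 45450 + 398572/29 = 1716622/29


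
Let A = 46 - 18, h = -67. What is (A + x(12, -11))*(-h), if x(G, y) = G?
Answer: 2680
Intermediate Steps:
A = 28
(A + x(12, -11))*(-h) = (28 + 12)*(-1*(-67)) = 40*67 = 2680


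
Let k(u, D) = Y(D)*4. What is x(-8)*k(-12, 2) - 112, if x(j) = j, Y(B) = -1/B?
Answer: -96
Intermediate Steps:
k(u, D) = -4/D (k(u, D) = -1/D*4 = -4/D)
x(-8)*k(-12, 2) - 112 = -(-32)/2 - 112 = -8*(-2) - 112 = 16 - 112 = -96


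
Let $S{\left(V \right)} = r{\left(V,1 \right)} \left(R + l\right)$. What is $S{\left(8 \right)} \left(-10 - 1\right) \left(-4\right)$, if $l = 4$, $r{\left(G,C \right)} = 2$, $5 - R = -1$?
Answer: $880$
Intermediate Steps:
$R = 6$ ($R = 5 - -1 = 5 + 1 = 6$)
$S{\left(V \right)} = 20$ ($S{\left(V \right)} = 2 \left(6 + 4\right) = 2 \cdot 10 = 20$)
$S{\left(8 \right)} \left(-10 - 1\right) \left(-4\right) = 20 \left(-10 - 1\right) \left(-4\right) = 20 \left(\left(-11\right) \left(-4\right)\right) = 20 \cdot 44 = 880$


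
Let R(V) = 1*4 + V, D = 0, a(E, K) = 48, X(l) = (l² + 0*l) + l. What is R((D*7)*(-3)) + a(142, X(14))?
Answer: 52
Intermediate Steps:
X(l) = l + l² (X(l) = (l² + 0) + l = l² + l = l + l²)
R(V) = 4 + V
R((D*7)*(-3)) + a(142, X(14)) = (4 + (0*7)*(-3)) + 48 = (4 + 0*(-3)) + 48 = (4 + 0) + 48 = 4 + 48 = 52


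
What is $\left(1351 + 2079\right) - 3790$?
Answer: $-360$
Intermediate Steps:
$\left(1351 + 2079\right) - 3790 = 3430 - 3790 = -360$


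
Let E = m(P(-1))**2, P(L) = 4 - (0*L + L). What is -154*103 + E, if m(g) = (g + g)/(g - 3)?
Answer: -15837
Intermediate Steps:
P(L) = 4 - L (P(L) = 4 - (0 + L) = 4 - L)
m(g) = 2*g/(-3 + g) (m(g) = (2*g)/(-3 + g) = 2*g/(-3 + g))
E = 25 (E = (2*(4 - 1*(-1))/(-3 + (4 - 1*(-1))))**2 = (2*(4 + 1)/(-3 + (4 + 1)))**2 = (2*5/(-3 + 5))**2 = (2*5/2)**2 = (2*5*(1/2))**2 = 5**2 = 25)
-154*103 + E = -154*103 + 25 = -15862 + 25 = -15837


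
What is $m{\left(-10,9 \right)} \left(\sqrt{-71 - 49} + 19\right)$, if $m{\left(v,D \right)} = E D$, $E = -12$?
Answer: $-2052 - 216 i \sqrt{30} \approx -2052.0 - 1183.1 i$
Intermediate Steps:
$m{\left(v,D \right)} = - 12 D$
$m{\left(-10,9 \right)} \left(\sqrt{-71 - 49} + 19\right) = \left(-12\right) 9 \left(\sqrt{-71 - 49} + 19\right) = - 108 \left(\sqrt{-120} + 19\right) = - 108 \left(2 i \sqrt{30} + 19\right) = - 108 \left(19 + 2 i \sqrt{30}\right) = -2052 - 216 i \sqrt{30}$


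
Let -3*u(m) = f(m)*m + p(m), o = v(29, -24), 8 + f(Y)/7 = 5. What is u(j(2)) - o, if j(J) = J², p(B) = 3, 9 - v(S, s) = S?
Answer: 47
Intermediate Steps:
v(S, s) = 9 - S
f(Y) = -21 (f(Y) = -56 + 7*5 = -56 + 35 = -21)
o = -20 (o = 9 - 1*29 = 9 - 29 = -20)
u(m) = -1 + 7*m (u(m) = -(-21*m + 3)/3 = -(3 - 21*m)/3 = -1 + 7*m)
u(j(2)) - o = (-1 + 7*2²) - 1*(-20) = (-1 + 7*4) + 20 = (-1 + 28) + 20 = 27 + 20 = 47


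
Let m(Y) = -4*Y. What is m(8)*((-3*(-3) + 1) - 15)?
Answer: 160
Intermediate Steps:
m(8)*((-3*(-3) + 1) - 15) = (-4*8)*((-3*(-3) + 1) - 15) = -32*((9 + 1) - 15) = -32*(10 - 15) = -32*(-5) = 160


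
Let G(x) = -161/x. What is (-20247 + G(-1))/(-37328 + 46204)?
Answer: -10043/4438 ≈ -2.2630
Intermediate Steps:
(-20247 + G(-1))/(-37328 + 46204) = (-20247 - 161/(-1))/(-37328 + 46204) = (-20247 - 161*(-1))/8876 = (-20247 + 161)*(1/8876) = -20086*1/8876 = -10043/4438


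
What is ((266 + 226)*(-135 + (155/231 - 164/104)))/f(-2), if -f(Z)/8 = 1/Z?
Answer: -33466291/2002 ≈ -16716.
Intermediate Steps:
f(Z) = -8/Z
((266 + 226)*(-135 + (155/231 - 164/104)))/f(-2) = ((266 + 226)*(-135 + (155/231 - 164/104)))/((-8/(-2))) = (492*(-135 + (155*(1/231) - 164*1/104)))/((-8*(-1/2))) = (492*(-135 + (155/231 - 41/26)))/4 = (492*(-135 - 5441/6006))*(1/4) = (492*(-816251/6006))*(1/4) = -66932582/1001*1/4 = -33466291/2002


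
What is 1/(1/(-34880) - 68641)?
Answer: -34880/2394198081 ≈ -1.4569e-5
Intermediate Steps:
1/(1/(-34880) - 68641) = 1/(-1/34880 - 68641) = 1/(-2394198081/34880) = -34880/2394198081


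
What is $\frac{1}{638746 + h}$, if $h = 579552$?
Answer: $\frac{1}{1218298} \approx 8.2082 \cdot 10^{-7}$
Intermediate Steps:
$\frac{1}{638746 + h} = \frac{1}{638746 + 579552} = \frac{1}{1218298}$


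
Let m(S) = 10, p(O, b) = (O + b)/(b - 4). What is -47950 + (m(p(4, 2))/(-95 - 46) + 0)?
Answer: -6760960/141 ≈ -47950.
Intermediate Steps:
p(O, b) = (O + b)/(-4 + b)
-47950 + (m(p(4, 2))/(-95 - 46) + 0) = -47950 + (10/(-95 - 46) + 0) = -47950 + (10/(-141) + 0) = -47950 + (10*(-1/141) + 0) = -47950 + (-10/141 + 0) = -47950 - 10/141 = -6760960/141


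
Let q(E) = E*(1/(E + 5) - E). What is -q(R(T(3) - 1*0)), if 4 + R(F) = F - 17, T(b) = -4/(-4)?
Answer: 1196/3 ≈ 398.67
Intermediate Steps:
T(b) = 1 (T(b) = -4*(-¼) = 1)
R(F) = -21 + F (R(F) = -4 + (F - 17) = -4 + (-17 + F) = -21 + F)
q(E) = E*(1/(5 + E) - E)
-q(R(T(3) - 1*0)) = -(-21 + (1 - 1*0))*(1 - (-21 + (1 - 1*0))² - 5*(-21 + (1 - 1*0)))/(5 + (-21 + (1 - 1*0))) = -(-21 + (1 + 0))*(1 - (-21 + (1 + 0))² - 5*(-21 + (1 + 0)))/(5 + (-21 + (1 + 0))) = -(-21 + 1)*(1 - (-21 + 1)² - 5*(-21 + 1))/(5 + (-21 + 1)) = -(-20)*(1 - 1*(-20)² - 5*(-20))/(5 - 20) = -(-20)*(1 - 1*400 + 100)/(-15) = -(-20)*(-1)*(1 - 400 + 100)/15 = -(-20)*(-1)*(-299)/15 = -1*(-1196/3) = 1196/3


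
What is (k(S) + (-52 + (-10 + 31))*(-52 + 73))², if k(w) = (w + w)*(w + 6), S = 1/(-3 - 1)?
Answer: 27363361/64 ≈ 4.2755e+5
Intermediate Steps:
S = -¼ (S = 1/(-4) = -¼ ≈ -0.25000)
k(w) = 2*w*(6 + w) (k(w) = (2*w)*(6 + w) = 2*w*(6 + w))
(k(S) + (-52 + (-10 + 31))*(-52 + 73))² = (2*(-¼)*(6 - ¼) + (-52 + (-10 + 31))*(-52 + 73))² = (2*(-¼)*(23/4) + (-52 + 21)*21)² = (-23/8 - 31*21)² = (-23/8 - 651)² = (-5231/8)² = 27363361/64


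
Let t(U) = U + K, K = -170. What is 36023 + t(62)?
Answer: 35915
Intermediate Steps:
t(U) = -170 + U (t(U) = U - 170 = -170 + U)
36023 + t(62) = 36023 + (-170 + 62) = 36023 - 108 = 35915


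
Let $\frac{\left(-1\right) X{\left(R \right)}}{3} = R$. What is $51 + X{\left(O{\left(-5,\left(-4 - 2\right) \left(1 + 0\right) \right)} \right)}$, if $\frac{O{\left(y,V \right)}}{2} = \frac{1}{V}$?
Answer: $52$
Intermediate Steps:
$O{\left(y,V \right)} = \frac{2}{V}$
$X{\left(R \right)} = - 3 R$
$51 + X{\left(O{\left(-5,\left(-4 - 2\right) \left(1 + 0\right) \right)} \right)} = 51 - 3 \frac{2}{\left(-4 - 2\right) \left(1 + 0\right)} = 51 - 3 \frac{2}{\left(-6\right) 1} = 51 - 3 \frac{2}{-6} = 51 - 3 \cdot 2 \left(- \frac{1}{6}\right) = 51 - -1 = 51 + 1 = 52$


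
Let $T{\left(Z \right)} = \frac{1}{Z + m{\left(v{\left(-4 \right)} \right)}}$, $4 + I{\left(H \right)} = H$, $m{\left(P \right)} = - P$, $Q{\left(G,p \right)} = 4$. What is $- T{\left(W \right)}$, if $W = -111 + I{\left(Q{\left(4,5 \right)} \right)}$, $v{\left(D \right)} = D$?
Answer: $\frac{1}{107} \approx 0.0093458$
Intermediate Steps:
$I{\left(H \right)} = -4 + H$
$W = -111$ ($W = -111 + \left(-4 + 4\right) = -111 + 0 = -111$)
$T{\left(Z \right)} = \frac{1}{4 + Z}$ ($T{\left(Z \right)} = \frac{1}{Z - -4} = \frac{1}{Z + 4} = \frac{1}{4 + Z}$)
$- T{\left(W \right)} = - \frac{1}{4 - 111} = - \frac{1}{-107} = \left(-1\right) \left(- \frac{1}{107}\right) = \frac{1}{107}$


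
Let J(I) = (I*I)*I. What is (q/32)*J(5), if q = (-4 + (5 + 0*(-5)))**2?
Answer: 125/32 ≈ 3.9063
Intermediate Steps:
J(I) = I**3 (J(I) = I**2*I = I**3)
q = 1 (q = (-4 + (5 + 0))**2 = (-4 + 5)**2 = 1**2 = 1)
(q/32)*J(5) = (1/32)*5**3 = ((1/32)*1)*125 = (1/32)*125 = 125/32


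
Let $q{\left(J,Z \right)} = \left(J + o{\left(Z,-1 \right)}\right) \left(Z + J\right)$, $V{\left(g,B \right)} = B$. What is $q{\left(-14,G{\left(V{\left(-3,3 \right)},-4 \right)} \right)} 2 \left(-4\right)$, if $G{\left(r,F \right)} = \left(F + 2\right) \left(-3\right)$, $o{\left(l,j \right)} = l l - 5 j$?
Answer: $1728$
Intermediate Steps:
$o{\left(l,j \right)} = l^{2} - 5 j$
$G{\left(r,F \right)} = -6 - 3 F$ ($G{\left(r,F \right)} = \left(2 + F\right) \left(-3\right) = -6 - 3 F$)
$q{\left(J,Z \right)} = \left(J + Z\right) \left(5 + J + Z^{2}\right)$ ($q{\left(J,Z \right)} = \left(J + \left(Z^{2} - -5\right)\right) \left(Z + J\right) = \left(J + \left(Z^{2} + 5\right)\right) \left(J + Z\right) = \left(J + \left(5 + Z^{2}\right)\right) \left(J + Z\right) = \left(5 + J + Z^{2}\right) \left(J + Z\right) = \left(J + Z\right) \left(5 + J + Z^{2}\right)$)
$q{\left(-14,G{\left(V{\left(-3,3 \right)},-4 \right)} \right)} 2 \left(-4\right) = \left(\left(-14\right)^{2} - 14 \left(-6 - -12\right) - 14 \left(5 + \left(-6 - -12\right)^{2}\right) + \left(-6 - -12\right) \left(5 + \left(-6 - -12\right)^{2}\right)\right) 2 \left(-4\right) = \left(196 - 14 \left(-6 + 12\right) - 14 \left(5 + \left(-6 + 12\right)^{2}\right) + \left(-6 + 12\right) \left(5 + \left(-6 + 12\right)^{2}\right)\right) \left(-8\right) = \left(196 - 84 - 14 \left(5 + 6^{2}\right) + 6 \left(5 + 6^{2}\right)\right) \left(-8\right) = \left(196 - 84 - 14 \left(5 + 36\right) + 6 \left(5 + 36\right)\right) \left(-8\right) = \left(196 - 84 - 574 + 6 \cdot 41\right) \left(-8\right) = \left(196 - 84 - 574 + 246\right) \left(-8\right) = \left(-216\right) \left(-8\right) = 1728$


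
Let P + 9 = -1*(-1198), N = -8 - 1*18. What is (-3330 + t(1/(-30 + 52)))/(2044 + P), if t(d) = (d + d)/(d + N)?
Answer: -1901432/1846043 ≈ -1.0300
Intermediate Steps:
N = -26 (N = -8 - 18 = -26)
P = 1189 (P = -9 - 1*(-1198) = -9 + 1198 = 1189)
t(d) = 2*d/(-26 + d) (t(d) = (d + d)/(d - 26) = (2*d)/(-26 + d) = 2*d/(-26 + d))
(-3330 + t(1/(-30 + 52)))/(2044 + P) = (-3330 + 2/((-30 + 52)*(-26 + 1/(-30 + 52))))/(2044 + 1189) = (-3330 + 2/(22*(-26 + 1/22)))/3233 = (-3330 + 2*(1/22)/(-26 + 1/22))*(1/3233) = (-3330 + 2*(1/22)/(-571/22))*(1/3233) = (-3330 + 2*(1/22)*(-22/571))*(1/3233) = (-3330 - 2/571)*(1/3233) = -1901432/571*1/3233 = -1901432/1846043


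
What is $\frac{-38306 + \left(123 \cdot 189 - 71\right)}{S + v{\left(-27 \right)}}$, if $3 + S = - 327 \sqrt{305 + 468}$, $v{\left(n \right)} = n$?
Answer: $- \frac{151300}{27551739} + \frac{1649170 \sqrt{773}}{27551739} \approx 1.6587$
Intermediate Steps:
$S = -3 - 327 \sqrt{773}$ ($S = -3 - 327 \sqrt{305 + 468} = -3 - 327 \sqrt{773} \approx -9094.5$)
$\frac{-38306 + \left(123 \cdot 189 - 71\right)}{S + v{\left(-27 \right)}} = \frac{-38306 + \left(123 \cdot 189 - 71\right)}{\left(-3 - 327 \sqrt{773}\right) - 27} = \frac{-38306 + \left(23247 - 71\right)}{-30 - 327 \sqrt{773}} = \frac{-38306 + 23176}{-30 - 327 \sqrt{773}} = - \frac{15130}{-30 - 327 \sqrt{773}}$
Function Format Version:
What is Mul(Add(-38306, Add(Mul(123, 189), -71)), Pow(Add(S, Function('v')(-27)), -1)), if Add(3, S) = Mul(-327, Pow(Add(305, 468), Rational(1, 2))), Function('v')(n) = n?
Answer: Add(Rational(-151300, 27551739), Mul(Rational(1649170, 27551739), Pow(773, Rational(1, 2)))) ≈ 1.6587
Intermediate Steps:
S = Add(-3, Mul(-327, Pow(773, Rational(1, 2)))) (S = Add(-3, Mul(-327, Pow(Add(305, 468), Rational(1, 2)))) = Add(-3, Mul(-327, Pow(773, Rational(1, 2)))) ≈ -9094.5)
Mul(Add(-38306, Add(Mul(123, 189), -71)), Pow(Add(S, Function('v')(-27)), -1)) = Mul(Add(-38306, Add(Mul(123, 189), -71)), Pow(Add(Add(-3, Mul(-327, Pow(773, Rational(1, 2)))), -27), -1)) = Mul(Add(-38306, Add(23247, -71)), Pow(Add(-30, Mul(-327, Pow(773, Rational(1, 2)))), -1)) = Mul(Add(-38306, 23176), Pow(Add(-30, Mul(-327, Pow(773, Rational(1, 2)))), -1)) = Mul(-15130, Pow(Add(-30, Mul(-327, Pow(773, Rational(1, 2)))), -1))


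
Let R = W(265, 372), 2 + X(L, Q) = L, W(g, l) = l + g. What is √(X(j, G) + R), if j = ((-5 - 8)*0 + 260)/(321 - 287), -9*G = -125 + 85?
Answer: 5*√7429/17 ≈ 25.350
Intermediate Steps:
G = 40/9 (G = -(-125 + 85)/9 = -⅑*(-40) = 40/9 ≈ 4.4444)
j = 130/17 (j = (-13*0 + 260)/34 = (0 + 260)*(1/34) = 260*(1/34) = 130/17 ≈ 7.6471)
W(g, l) = g + l
X(L, Q) = -2 + L
R = 637 (R = 265 + 372 = 637)
√(X(j, G) + R) = √((-2 + 130/17) + 637) = √(96/17 + 637) = √(10925/17) = 5*√7429/17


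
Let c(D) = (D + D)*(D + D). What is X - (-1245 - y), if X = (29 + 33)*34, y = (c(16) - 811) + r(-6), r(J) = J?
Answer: 3560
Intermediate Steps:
c(D) = 4*D² (c(D) = (2*D)*(2*D) = 4*D²)
y = 207 (y = (4*16² - 811) - 6 = (4*256 - 811) - 6 = (1024 - 811) - 6 = 213 - 6 = 207)
X = 2108 (X = 62*34 = 2108)
X - (-1245 - y) = 2108 - (-1245 - 1*207) = 2108 - (-1245 - 207) = 2108 - 1*(-1452) = 2108 + 1452 = 3560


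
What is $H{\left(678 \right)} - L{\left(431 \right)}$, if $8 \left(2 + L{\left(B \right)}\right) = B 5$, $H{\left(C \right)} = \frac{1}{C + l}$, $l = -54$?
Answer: $- \frac{166841}{624} \approx -267.37$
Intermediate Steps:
$H{\left(C \right)} = \frac{1}{-54 + C}$ ($H{\left(C \right)} = \frac{1}{C - 54} = \frac{1}{-54 + C}$)
$L{\left(B \right)} = -2 + \frac{5 B}{8}$ ($L{\left(B \right)} = -2 + \frac{B 5}{8} = -2 + \frac{5 B}{8}$)
$H{\left(678 \right)} - L{\left(431 \right)} = \frac{1}{-54 + 678} - \left(-2 + \frac{5}{8} \cdot 431\right) = \frac{1}{624} - \left(-2 + \frac{2155}{8}\right) = \frac{1}{624} - \frac{2139}{8} = - \frac{166841}{624}$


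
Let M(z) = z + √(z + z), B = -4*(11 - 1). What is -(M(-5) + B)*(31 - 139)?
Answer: -4860 + 108*I*√10 ≈ -4860.0 + 341.53*I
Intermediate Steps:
B = -40 (B = -4*10 = -40)
M(z) = z + √2*√z (M(z) = z + √(2*z) = z + √2*√z)
-(M(-5) + B)*(31 - 139) = -((-5 + √2*√(-5)) - 40)*(31 - 139) = -((-5 + √2*(I*√5)) - 40)*(-108) = -((-5 + I*√10) - 40)*(-108) = -(-45 + I*√10)*(-108) = -(4860 - 108*I*√10) = -4860 + 108*I*√10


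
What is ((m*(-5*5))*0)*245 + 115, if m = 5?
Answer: 115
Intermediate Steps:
((m*(-5*5))*0)*245 + 115 = ((5*(-5*5))*0)*245 + 115 = ((5*(-25))*0)*245 + 115 = -125*0*245 + 115 = 0*245 + 115 = 0 + 115 = 115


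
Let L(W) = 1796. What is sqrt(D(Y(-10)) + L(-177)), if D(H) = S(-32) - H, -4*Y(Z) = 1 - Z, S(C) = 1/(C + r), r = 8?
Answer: 7*sqrt(5286)/12 ≈ 42.411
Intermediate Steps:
S(C) = 1/(8 + C) (S(C) = 1/(C + 8) = 1/(8 + C))
Y(Z) = -1/4 + Z/4 (Y(Z) = -(1 - Z)/4 = -1/4 + Z/4)
D(H) = -1/24 - H (D(H) = 1/(8 - 32) - H = 1/(-24) - H = -1/24 - H)
sqrt(D(Y(-10)) + L(-177)) = sqrt((-1/24 - (-1/4 + (1/4)*(-10))) + 1796) = sqrt((-1/24 - (-1/4 - 5/2)) + 1796) = sqrt((-1/24 - 1*(-11/4)) + 1796) = sqrt((-1/24 + 11/4) + 1796) = sqrt(65/24 + 1796) = sqrt(43169/24) = 7*sqrt(5286)/12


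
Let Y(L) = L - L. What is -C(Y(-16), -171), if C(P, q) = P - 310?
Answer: 310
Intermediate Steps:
Y(L) = 0
C(P, q) = -310 + P
-C(Y(-16), -171) = -(-310 + 0) = -1*(-310) = 310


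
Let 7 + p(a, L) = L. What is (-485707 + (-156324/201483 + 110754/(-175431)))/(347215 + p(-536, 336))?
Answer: -1907558471388793/1364935198904568 ≈ -1.3975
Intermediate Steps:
p(a, L) = -7 + L
(-485707 + (-156324/201483 + 110754/(-175431)))/(347215 + p(-536, 336)) = (-485707 + (-156324/201483 + 110754/(-175431)))/(347215 + (-7 + 336)) = (-485707 + (-156324*1/201483 + 110754*(-1/175431)))/(347215 + 329) = (-485707 + (-52108/67161 - 36918/58477))/347544 = (-485707 - 5526569314/3927373797)*(1/347544) = -1907558471388793/3927373797*1/347544 = -1907558471388793/1364935198904568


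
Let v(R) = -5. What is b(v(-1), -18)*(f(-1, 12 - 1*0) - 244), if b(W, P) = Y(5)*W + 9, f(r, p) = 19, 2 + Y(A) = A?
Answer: 1350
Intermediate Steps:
Y(A) = -2 + A
b(W, P) = 9 + 3*W (b(W, P) = (-2 + 5)*W + 9 = 3*W + 9 = 9 + 3*W)
b(v(-1), -18)*(f(-1, 12 - 1*0) - 244) = (9 + 3*(-5))*(19 - 244) = (9 - 15)*(-225) = -6*(-225) = 1350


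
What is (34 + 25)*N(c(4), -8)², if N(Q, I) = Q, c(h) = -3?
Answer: 531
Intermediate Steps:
(34 + 25)*N(c(4), -8)² = (34 + 25)*(-3)² = 59*9 = 531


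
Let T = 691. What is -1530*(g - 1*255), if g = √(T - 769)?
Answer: 390150 - 1530*I*√78 ≈ 3.9015e+5 - 13513.0*I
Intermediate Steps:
g = I*√78 (g = √(691 - 769) = √(-78) = I*√78 ≈ 8.8318*I)
-1530*(g - 1*255) = -1530*(I*√78 - 1*255) = -1530*(I*√78 - 255) = -1530*(-255 + I*√78) = 390150 - 1530*I*√78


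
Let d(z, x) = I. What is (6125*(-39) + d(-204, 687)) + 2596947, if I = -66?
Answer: 2358006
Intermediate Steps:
d(z, x) = -66
(6125*(-39) + d(-204, 687)) + 2596947 = (6125*(-39) - 66) + 2596947 = (-238875 - 66) + 2596947 = -238941 + 2596947 = 2358006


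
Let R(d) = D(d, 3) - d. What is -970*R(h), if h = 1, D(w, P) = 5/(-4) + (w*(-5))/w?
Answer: 14065/2 ≈ 7032.5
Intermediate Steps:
D(w, P) = -25/4 (D(w, P) = 5*(-¼) + (-5*w)/w = -5/4 - 5 = -25/4)
R(d) = -25/4 - d
-970*R(h) = -970*(-25/4 - 1*1) = -970*(-25/4 - 1) = -970*(-29/4) = 14065/2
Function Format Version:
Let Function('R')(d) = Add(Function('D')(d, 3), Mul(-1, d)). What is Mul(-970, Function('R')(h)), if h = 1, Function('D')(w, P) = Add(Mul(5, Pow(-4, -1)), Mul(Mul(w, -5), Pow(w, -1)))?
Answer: Rational(14065, 2) ≈ 7032.5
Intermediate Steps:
Function('D')(w, P) = Rational(-25, 4) (Function('D')(w, P) = Add(Mul(5, Rational(-1, 4)), Mul(Mul(-5, w), Pow(w, -1))) = Add(Rational(-5, 4), -5) = Rational(-25, 4))
Function('R')(d) = Add(Rational(-25, 4), Mul(-1, d))
Mul(-970, Function('R')(h)) = Mul(-970, Add(Rational(-25, 4), Mul(-1, 1))) = Mul(-970, Add(Rational(-25, 4), -1)) = Mul(-970, Rational(-29, 4)) = Rational(14065, 2)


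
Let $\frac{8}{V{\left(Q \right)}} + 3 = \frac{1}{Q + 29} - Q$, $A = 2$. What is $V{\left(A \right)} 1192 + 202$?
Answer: $- \frac{132254}{77} \approx -1717.6$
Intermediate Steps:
$V{\left(Q \right)} = \frac{8}{-3 + \frac{1}{29 + Q} - Q}$ ($V{\left(Q \right)} = \frac{8}{-3 - \left(Q - \frac{1}{Q + 29}\right)} = \frac{8}{-3 - \left(Q - \frac{1}{29 + Q}\right)} = \frac{8}{-3 + \frac{1}{29 + Q} - Q}$)
$V{\left(A \right)} 1192 + 202 = \frac{8 \left(-29 - 2\right)}{86 + 2^{2} + 32 \cdot 2} \cdot 1192 + 202 = \frac{8 \left(-29 - 2\right)}{86 + 4 + 64} \cdot 1192 + 202 = 8 \cdot \frac{1}{154} \left(-31\right) 1192 + 202 = \left(- \frac{124}{77}\right) 1192 + 202 = - \frac{147808}{77} + 202 = - \frac{132254}{77}$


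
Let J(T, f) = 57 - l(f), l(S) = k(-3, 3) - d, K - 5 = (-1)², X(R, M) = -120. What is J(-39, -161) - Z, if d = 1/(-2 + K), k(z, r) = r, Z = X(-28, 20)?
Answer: 697/4 ≈ 174.25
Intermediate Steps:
K = 6 (K = 5 + (-1)² = 5 + 1 = 6)
Z = -120
d = ¼ (d = 1/(-2 + 6) = 1/4 = ¼ ≈ 0.25000)
l(S) = 11/4 (l(S) = 3 - 1*¼ = 3 - ¼ = 11/4)
J(T, f) = 217/4 (J(T, f) = 57 - 1*11/4 = 57 - 11/4 = 217/4)
J(-39, -161) - Z = 217/4 - 1*(-120) = 217/4 + 120 = 697/4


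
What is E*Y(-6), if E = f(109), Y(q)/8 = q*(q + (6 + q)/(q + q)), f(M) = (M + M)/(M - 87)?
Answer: 31392/11 ≈ 2853.8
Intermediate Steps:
f(M) = 2*M/(-87 + M) (f(M) = (2*M)/(-87 + M) = 2*M/(-87 + M))
Y(q) = 8*q*(q + (6 + q)/(2*q)) (Y(q) = 8*(q*(q + (6 + q)/(q + q))) = 8*(q*(q + (6 + q)/((2*q)))) = 8*(q*(q + (6 + q)*(1/(2*q)))) = 8*(q*(q + (6 + q)/(2*q))) = 8*q*(q + (6 + q)/(2*q)))
E = 109/11 (E = 2*109/(-87 + 109) = 2*109/22 = 2*109*(1/22) = 109/11 ≈ 9.9091)
E*Y(-6) = 109*(24 + 4*(-6) + 8*(-6)**2)/11 = 109*(24 - 24 + 8*36)/11 = 109*(24 - 24 + 288)/11 = (109/11)*288 = 31392/11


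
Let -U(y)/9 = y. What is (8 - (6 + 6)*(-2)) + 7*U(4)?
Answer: -220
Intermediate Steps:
U(y) = -9*y
(8 - (6 + 6)*(-2)) + 7*U(4) = (8 - (6 + 6)*(-2)) + 7*(-9*4) = (8 - 12*(-2)) + 7*(-36) = (8 - 1*(-24)) - 252 = (8 + 24) - 252 = 32 - 252 = -220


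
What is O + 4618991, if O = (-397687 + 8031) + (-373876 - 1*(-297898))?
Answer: 4153357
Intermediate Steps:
O = -465634 (O = -389656 + (-373876 + 297898) = -389656 - 75978 = -465634)
O + 4618991 = -465634 + 4618991 = 4153357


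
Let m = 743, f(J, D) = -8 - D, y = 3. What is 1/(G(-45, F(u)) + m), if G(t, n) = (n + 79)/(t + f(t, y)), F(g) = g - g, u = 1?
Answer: 56/41529 ≈ 0.0013485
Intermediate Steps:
F(g) = 0
G(t, n) = (79 + n)/(-11 + t) (G(t, n) = (n + 79)/(t + (-8 - 1*3)) = (79 + n)/(t + (-8 - 3)) = (79 + n)/(t - 11) = (79 + n)/(-11 + t))
1/(G(-45, F(u)) + m) = 1/((79 + 0)/(-11 - 45) + 743) = 1/(79/(-56) + 743) = 1/(-1/56*79 + 743) = 1/(-79/56 + 743) = 1/(41529/56) = 56/41529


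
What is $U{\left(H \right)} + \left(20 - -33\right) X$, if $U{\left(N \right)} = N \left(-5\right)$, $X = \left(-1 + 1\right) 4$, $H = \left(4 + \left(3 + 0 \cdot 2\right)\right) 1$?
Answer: $-35$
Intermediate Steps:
$H = 7$ ($H = \left(4 + \left(3 + 0\right)\right) 1 = \left(4 + 3\right) 1 = 7 \cdot 1 = 7$)
$X = 0$ ($X = 0 \cdot 4 = 0$)
$U{\left(N \right)} = - 5 N$
$U{\left(H \right)} + \left(20 - -33\right) X = \left(-5\right) 7 + \left(20 - -33\right) 0 = -35 + \left(20 + 33\right) 0 = -35 + 53 \cdot 0 = -35 + 0 = -35$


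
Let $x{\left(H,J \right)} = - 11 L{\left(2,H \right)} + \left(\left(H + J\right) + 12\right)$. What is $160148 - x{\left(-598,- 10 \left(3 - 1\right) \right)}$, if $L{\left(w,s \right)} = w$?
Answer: $160776$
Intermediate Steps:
$x{\left(H,J \right)} = -10 + H + J$ ($x{\left(H,J \right)} = \left(-11\right) 2 + \left(\left(H + J\right) + 12\right) = -22 + \left(12 + H + J\right) = -10 + H + J$)
$160148 - x{\left(-598,- 10 \left(3 - 1\right) \right)} = 160148 - \left(-10 - 598 - 10 \left(3 - 1\right)\right) = 160148 - \left(-10 - 598 - 20\right) = 160148 - -628 = 160148 + 628 = 160776$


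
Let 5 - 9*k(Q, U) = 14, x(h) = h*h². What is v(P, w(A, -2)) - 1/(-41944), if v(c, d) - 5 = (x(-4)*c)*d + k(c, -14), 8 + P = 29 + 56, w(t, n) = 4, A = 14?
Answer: -826632351/41944 ≈ -19708.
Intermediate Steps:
x(h) = h³
k(Q, U) = -1 (k(Q, U) = 5/9 - ⅑*14 = 5/9 - 14/9 = -1)
P = 77 (P = -8 + (29 + 56) = -8 + 85 = 77)
v(c, d) = 4 - 64*c*d (v(c, d) = 5 + (((-4)³*c)*d - 1) = 5 + ((-64*c)*d - 1) = 5 + (-64*c*d - 1) = 5 + (-1 - 64*c*d) = 4 - 64*c*d)
v(P, w(A, -2)) - 1/(-41944) = (4 - 64*77*4) - 1/(-41944) = (4 - 19712) - 1*(-1/41944) = -19708 + 1/41944 = -826632351/41944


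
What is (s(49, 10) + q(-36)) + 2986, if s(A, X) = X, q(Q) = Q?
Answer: 2960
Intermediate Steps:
(s(49, 10) + q(-36)) + 2986 = (10 - 36) + 2986 = -26 + 2986 = 2960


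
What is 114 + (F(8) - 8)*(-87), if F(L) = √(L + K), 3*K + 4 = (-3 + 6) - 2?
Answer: 810 - 87*√7 ≈ 579.82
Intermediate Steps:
K = -1 (K = -4/3 + ((-3 + 6) - 2)/3 = -4/3 + (3 - 2)/3 = -4/3 + (⅓)*1 = -4/3 + ⅓ = -1)
F(L) = √(-1 + L) (F(L) = √(L - 1) = √(-1 + L))
114 + (F(8) - 8)*(-87) = 114 + (√(-1 + 8) - 8)*(-87) = 114 + (√7 - 8)*(-87) = 114 + (-8 + √7)*(-87) = 114 + (696 - 87*√7) = 810 - 87*√7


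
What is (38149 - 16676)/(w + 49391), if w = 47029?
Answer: 21473/96420 ≈ 0.22270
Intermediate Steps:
(38149 - 16676)/(w + 49391) = (38149 - 16676)/(47029 + 49391) = 21473/96420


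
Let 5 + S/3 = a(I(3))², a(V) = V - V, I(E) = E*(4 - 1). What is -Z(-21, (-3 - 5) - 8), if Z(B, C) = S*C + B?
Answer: -219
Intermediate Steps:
I(E) = 3*E (I(E) = E*3 = 3*E)
a(V) = 0
S = -15 (S = -15 + 3*0² = -15 + 3*0 = -15 + 0 = -15)
Z(B, C) = B - 15*C (Z(B, C) = -15*C + B = B - 15*C)
-Z(-21, (-3 - 5) - 8) = -(-21 - 15*((-3 - 5) - 8)) = -(-21 - 15*(-8 - 8)) = -(-21 - 15*(-16)) = -(-21 + 240) = -1*219 = -219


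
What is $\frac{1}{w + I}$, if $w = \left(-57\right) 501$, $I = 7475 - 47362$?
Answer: $- \frac{1}{68444} \approx -1.461 \cdot 10^{-5}$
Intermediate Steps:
$I = -39887$
$w = -28557$
$\frac{1}{w + I} = \frac{1}{-28557 - 39887} = \frac{1}{-68444} = - \frac{1}{68444}$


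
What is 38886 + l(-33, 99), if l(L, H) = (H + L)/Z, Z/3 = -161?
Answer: 6260624/161 ≈ 38886.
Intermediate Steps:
Z = -483 (Z = 3*(-161) = -483)
l(L, H) = -H/483 - L/483 (l(L, H) = (H + L)/(-483) = (H + L)*(-1/483) = -H/483 - L/483)
38886 + l(-33, 99) = 38886 + (-1/483*99 - 1/483*(-33)) = 38886 + (-33/161 + 11/161) = 38886 - 22/161 = 6260624/161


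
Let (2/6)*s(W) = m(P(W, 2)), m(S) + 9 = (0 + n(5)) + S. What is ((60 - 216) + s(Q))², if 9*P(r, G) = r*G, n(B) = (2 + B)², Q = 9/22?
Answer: 154449/121 ≈ 1276.4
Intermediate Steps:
Q = 9/22 (Q = 9*(1/22) = 9/22 ≈ 0.40909)
P(r, G) = G*r/9 (P(r, G) = (r*G)/9 = (G*r)/9 = G*r/9)
m(S) = 40 + S (m(S) = -9 + ((0 + (2 + 5)²) + S) = -9 + ((0 + 7²) + S) = -9 + ((0 + 49) + S) = -9 + (49 + S) = 40 + S)
s(W) = 120 + 2*W/3 (s(W) = 3*(40 + (⅑)*2*W) = 3*(40 + 2*W/9) = 120 + 2*W/3)
((60 - 216) + s(Q))² = ((60 - 216) + (120 + (⅔)*(9/22)))² = (-156 + (120 + 3/11))² = (-156 + 1323/11)² = (-393/11)² = 154449/121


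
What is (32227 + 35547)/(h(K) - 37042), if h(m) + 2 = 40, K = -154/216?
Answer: -33887/18502 ≈ -1.8315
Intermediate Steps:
K = -77/108 (K = -154*1/216 = -77/108 ≈ -0.71296)
h(m) = 38 (h(m) = -2 + 40 = 38)
(32227 + 35547)/(h(K) - 37042) = (32227 + 35547)/(38 - 37042) = 67774/(-37004) = 67774*(-1/37004) = -33887/18502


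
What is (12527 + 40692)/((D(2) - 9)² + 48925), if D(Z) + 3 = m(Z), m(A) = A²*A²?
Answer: 53219/48941 ≈ 1.0874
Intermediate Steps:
m(A) = A⁴
D(Z) = -3 + Z⁴
(12527 + 40692)/((D(2) - 9)² + 48925) = (12527 + 40692)/(((-3 + 2⁴) - 9)² + 48925) = 53219/(((-3 + 16) - 9)² + 48925) = 53219/((13 - 9)² + 48925) = 53219/(4² + 48925) = 53219/(16 + 48925) = 53219/48941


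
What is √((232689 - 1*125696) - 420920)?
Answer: I*√313927 ≈ 560.29*I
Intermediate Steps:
√((232689 - 1*125696) - 420920) = √((232689 - 125696) - 420920) = √(106993 - 420920) = √(-313927) = I*√313927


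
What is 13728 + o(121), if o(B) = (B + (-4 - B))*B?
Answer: 13244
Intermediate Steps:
o(B) = -4*B
13728 + o(121) = 13728 - 4*121 = 13728 - 484 = 13244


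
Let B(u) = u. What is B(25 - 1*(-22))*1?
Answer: 47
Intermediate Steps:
B(25 - 1*(-22))*1 = (25 - 1*(-22))*1 = (25 + 22)*1 = 47*1 = 47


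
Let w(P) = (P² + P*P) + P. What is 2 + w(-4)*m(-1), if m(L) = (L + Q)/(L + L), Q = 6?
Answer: -68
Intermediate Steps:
w(P) = P + 2*P² (w(P) = (P² + P²) + P = 2*P² + P = P + 2*P²)
m(L) = (6 + L)/(2*L) (m(L) = (L + 6)/(L + L) = (6 + L)/((2*L)) = (6 + L)*(1/(2*L)) = (6 + L)/(2*L))
2 + w(-4)*m(-1) = 2 + (-4*(1 + 2*(-4)))*((½)*(6 - 1)/(-1)) = 2 + (-4*(1 - 8))*((½)*(-1)*5) = 2 - 4*(-7)*(-5/2) = 2 + 28*(-5/2) = 2 - 70 = -68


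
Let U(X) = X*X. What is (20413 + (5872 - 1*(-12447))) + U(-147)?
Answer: 60341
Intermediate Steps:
U(X) = X²
(20413 + (5872 - 1*(-12447))) + U(-147) = (20413 + (5872 - 1*(-12447))) + (-147)² = (20413 + (5872 + 12447)) + 21609 = (20413 + 18319) + 21609 = 38732 + 21609 = 60341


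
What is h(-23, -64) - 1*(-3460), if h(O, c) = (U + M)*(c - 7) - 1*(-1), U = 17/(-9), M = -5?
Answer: 35551/9 ≈ 3950.1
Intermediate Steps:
U = -17/9 (U = 17*(-⅑) = -17/9 ≈ -1.8889)
h(O, c) = 443/9 - 62*c/9 (h(O, c) = (-17/9 - 5)*(c - 7) - 1*(-1) = -62*(-7 + c)/9 + 1 = (434/9 - 62*c/9) + 1 = 443/9 - 62*c/9)
h(-23, -64) - 1*(-3460) = (443/9 - 62/9*(-64)) - 1*(-3460) = (443/9 + 3968/9) + 3460 = 4411/9 + 3460 = 35551/9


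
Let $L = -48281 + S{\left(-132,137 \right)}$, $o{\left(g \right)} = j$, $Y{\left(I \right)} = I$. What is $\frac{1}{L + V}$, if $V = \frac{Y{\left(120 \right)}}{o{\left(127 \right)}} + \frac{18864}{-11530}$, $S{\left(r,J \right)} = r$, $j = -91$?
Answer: $- \frac{524615}{25399736107} \approx -2.0654 \cdot 10^{-5}$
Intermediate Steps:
$o{\left(g \right)} = -91$
$L = -48413$ ($L = -48281 - 132 = -48413$)
$V = - \frac{1550112}{524615}$ ($V = \frac{120}{-91} + \frac{18864}{-11530} = 120 \left(- \frac{1}{91}\right) + 18864 \left(- \frac{1}{11530}\right) = - \frac{120}{91} - \frac{9432}{5765} = - \frac{1550112}{524615} \approx -2.9548$)
$\frac{1}{L + V} = \frac{1}{-48413 - \frac{1550112}{524615}} = \frac{1}{- \frac{25399736107}{524615}} = - \frac{524615}{25399736107}$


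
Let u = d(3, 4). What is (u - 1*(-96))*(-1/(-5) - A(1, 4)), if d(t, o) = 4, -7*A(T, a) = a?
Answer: 540/7 ≈ 77.143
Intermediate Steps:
A(T, a) = -a/7
u = 4
(u - 1*(-96))*(-1/(-5) - A(1, 4)) = (4 - 1*(-96))*(-1/(-5) - (-1)*4/7) = (4 + 96)*(-1*(-⅕) - 1*(-4/7)) = 100*(⅕ + 4/7) = 100*(27/35) = 540/7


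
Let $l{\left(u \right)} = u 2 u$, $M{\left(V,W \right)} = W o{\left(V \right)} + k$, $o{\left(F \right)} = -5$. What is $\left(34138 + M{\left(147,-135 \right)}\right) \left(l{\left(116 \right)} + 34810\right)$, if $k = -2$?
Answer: $2148604542$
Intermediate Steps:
$M{\left(V,W \right)} = -2 - 5 W$ ($M{\left(V,W \right)} = W \left(-5\right) - 2 = - 5 W - 2 = -2 - 5 W$)
$l{\left(u \right)} = 2 u^{2}$ ($l{\left(u \right)} = 2 u u = 2 u^{2}$)
$\left(34138 + M{\left(147,-135 \right)}\right) \left(l{\left(116 \right)} + 34810\right) = \left(34138 - -673\right) \left(2 \cdot 116^{2} + 34810\right) = \left(34138 + \left(-2 + 675\right)\right) \left(2 \cdot 13456 + 34810\right) = \left(34138 + 673\right) \left(26912 + 34810\right) = 34811 \cdot 61722 = 2148604542$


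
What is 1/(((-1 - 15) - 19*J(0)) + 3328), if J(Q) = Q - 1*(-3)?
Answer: 1/3255 ≈ 0.00030722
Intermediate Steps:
J(Q) = 3 + Q (J(Q) = Q + 3 = 3 + Q)
1/(((-1 - 15) - 19*J(0)) + 3328) = 1/(((-1 - 15) - 19*(3 + 0)) + 3328) = 1/((-16 - 19*3) + 3328) = 1/((-16 - 57) + 3328) = 1/(-73 + 3328) = 1/3255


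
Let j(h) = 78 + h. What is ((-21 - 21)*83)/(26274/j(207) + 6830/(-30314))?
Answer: -5019543690/132420581 ≈ -37.906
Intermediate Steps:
((-21 - 21)*83)/(26274/j(207) + 6830/(-30314)) = ((-21 - 21)*83)/(26274/(78 + 207) + 6830/(-30314)) = (-42*83)/(26274/285 + 6830*(-1/30314)) = -3486/(26274*(1/285) - 3415/15157) = -3486/(8758/95 - 3415/15157) = -3486/132420581/1439915 = -3486*1439915/132420581 = -5019543690/132420581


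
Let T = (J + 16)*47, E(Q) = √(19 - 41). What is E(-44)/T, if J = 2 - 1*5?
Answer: I*√22/611 ≈ 0.0076766*I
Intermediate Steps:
J = -3 (J = 2 - 5 = -3)
E(Q) = I*√22 (E(Q) = √(-22) = I*√22)
T = 611 (T = (-3 + 16)*47 = 13*47 = 611)
E(-44)/T = (I*√22)/611 = (I*√22)*(1/611) = I*√22/611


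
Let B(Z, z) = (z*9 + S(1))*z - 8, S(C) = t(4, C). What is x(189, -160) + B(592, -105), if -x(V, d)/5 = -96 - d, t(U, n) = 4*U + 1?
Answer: 97112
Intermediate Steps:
t(U, n) = 1 + 4*U
S(C) = 17 (S(C) = 1 + 4*4 = 1 + 16 = 17)
B(Z, z) = -8 + z*(17 + 9*z) (B(Z, z) = (z*9 + 17)*z - 8 = (9*z + 17)*z - 8 = (17 + 9*z)*z - 8 = z*(17 + 9*z) - 8 = -8 + z*(17 + 9*z))
x(V, d) = 480 + 5*d (x(V, d) = -5*(-96 - d) = 480 + 5*d)
x(189, -160) + B(592, -105) = (480 + 5*(-160)) + (-8 + 9*(-105)² + 17*(-105)) = (480 - 800) + (-8 + 9*11025 - 1785) = -320 + (-8 + 99225 - 1785) = -320 + 97432 = 97112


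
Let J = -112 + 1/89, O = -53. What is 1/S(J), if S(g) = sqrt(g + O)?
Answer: -I*sqrt(326719)/7342 ≈ -0.077852*I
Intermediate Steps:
J = -9967/89 (J = -112 + 1/89 = -9967/89 ≈ -111.99)
S(g) = sqrt(-53 + g) (S(g) = sqrt(g - 53) = sqrt(-53 + g))
1/S(J) = 1/(sqrt(-53 - 9967/89)) = 1/(sqrt(-14684/89)) = 1/(2*I*sqrt(326719)/89) = -I*sqrt(326719)/7342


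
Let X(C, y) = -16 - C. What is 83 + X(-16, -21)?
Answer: 83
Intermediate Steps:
83 + X(-16, -21) = 83 + (-16 - 1*(-16)) = 83 + (-16 + 16) = 83 + 0 = 83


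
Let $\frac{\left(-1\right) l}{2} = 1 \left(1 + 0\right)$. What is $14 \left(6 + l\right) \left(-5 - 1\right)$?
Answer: $-336$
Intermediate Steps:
$l = -2$ ($l = - 2 \cdot 1 \left(1 + 0\right) = - 2 \cdot 1 \cdot 1 = \left(-2\right) 1 = -2$)
$14 \left(6 + l\right) \left(-5 - 1\right) = 14 \left(6 - 2\right) \left(-5 - 1\right) = 14 \cdot 4 \left(-5 - 1\right) = 56 \left(-6\right) = -336$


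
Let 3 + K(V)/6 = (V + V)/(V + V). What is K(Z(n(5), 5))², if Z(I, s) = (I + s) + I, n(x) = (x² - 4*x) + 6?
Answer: 144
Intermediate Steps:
n(x) = 6 + x² - 4*x
Z(I, s) = s + 2*I
K(V) = -12 (K(V) = -18 + 6*((V + V)/(V + V)) = -18 + 6*((2*V)/((2*V))) = -18 + 6*((2*V)*(1/(2*V))) = -18 + 6*1 = -18 + 6 = -12)
K(Z(n(5), 5))² = (-12)² = 144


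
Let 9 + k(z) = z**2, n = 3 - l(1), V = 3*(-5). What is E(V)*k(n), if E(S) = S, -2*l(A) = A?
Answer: -195/4 ≈ -48.750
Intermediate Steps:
l(A) = -A/2
V = -15
n = 7/2 (n = 3 - (-1)/2 = 3 - 1*(-1/2) = 3 + 1/2 = 7/2 ≈ 3.5000)
k(z) = -9 + z**2
E(V)*k(n) = -15*(-9 + (7/2)**2) = -15*(-9 + 49/4) = -15*13/4 = -195/4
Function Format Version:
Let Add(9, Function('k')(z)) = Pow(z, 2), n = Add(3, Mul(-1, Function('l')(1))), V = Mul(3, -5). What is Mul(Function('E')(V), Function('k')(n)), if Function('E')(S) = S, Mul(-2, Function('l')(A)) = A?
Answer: Rational(-195, 4) ≈ -48.750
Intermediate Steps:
Function('l')(A) = Mul(Rational(-1, 2), A)
V = -15
n = Rational(7, 2) (n = Add(3, Mul(-1, Mul(Rational(-1, 2), 1))) = Add(3, Mul(-1, Rational(-1, 2))) = Add(3, Rational(1, 2)) = Rational(7, 2) ≈ 3.5000)
Function('k')(z) = Add(-9, Pow(z, 2))
Mul(Function('E')(V), Function('k')(n)) = Mul(-15, Add(-9, Pow(Rational(7, 2), 2))) = Mul(-15, Add(-9, Rational(49, 4))) = Mul(-15, Rational(13, 4)) = Rational(-195, 4)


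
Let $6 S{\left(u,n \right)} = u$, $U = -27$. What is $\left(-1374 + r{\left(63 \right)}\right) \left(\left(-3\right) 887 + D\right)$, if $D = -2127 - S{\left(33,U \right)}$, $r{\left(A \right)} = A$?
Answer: $\frac{12568557}{2} \approx 6.2843 \cdot 10^{6}$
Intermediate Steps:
$S{\left(u,n \right)} = \frac{u}{6}$
$D = - \frac{4265}{2}$ ($D = -2127 - \frac{1}{6} \cdot 33 = -2127 - \frac{11}{2} = - \frac{4265}{2} \approx -2132.5$)
$\left(-1374 + r{\left(63 \right)}\right) \left(\left(-3\right) 887 + D\right) = \left(-1374 + 63\right) \left(\left(-3\right) 887 - \frac{4265}{2}\right) = - 1311 \left(-2661 - \frac{4265}{2}\right) = \left(-1311\right) \left(- \frac{9587}{2}\right) = \frac{12568557}{2}$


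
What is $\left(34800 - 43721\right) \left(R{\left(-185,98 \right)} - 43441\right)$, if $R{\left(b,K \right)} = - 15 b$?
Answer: $362781386$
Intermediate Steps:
$\left(34800 - 43721\right) \left(R{\left(-185,98 \right)} - 43441\right) = \left(34800 - 43721\right) \left(\left(-15\right) \left(-185\right) - 43441\right) = - 8921 \left(2775 - 43441\right) = \left(-8921\right) \left(-40666\right) = 362781386$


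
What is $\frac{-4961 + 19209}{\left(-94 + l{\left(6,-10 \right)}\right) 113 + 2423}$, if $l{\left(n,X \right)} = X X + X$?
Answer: $\frac{14248}{1971} \approx 7.2288$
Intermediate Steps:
$l{\left(n,X \right)} = X + X^{2}$ ($l{\left(n,X \right)} = X^{2} + X = X + X^{2}$)
$\frac{-4961 + 19209}{\left(-94 + l{\left(6,-10 \right)}\right) 113 + 2423} = \frac{-4961 + 19209}{\left(-94 - 10 \left(1 - 10\right)\right) 113 + 2423} = \frac{14248}{\left(-94 - -90\right) 113 + 2423} = \frac{14248}{\left(-94 + 90\right) 113 + 2423} = \frac{14248}{\left(-4\right) 113 + 2423} = \frac{14248}{-452 + 2423} = \frac{14248}{1971}$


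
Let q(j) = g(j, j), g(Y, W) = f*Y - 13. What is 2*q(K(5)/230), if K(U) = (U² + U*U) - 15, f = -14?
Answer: -696/23 ≈ -30.261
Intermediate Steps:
g(Y, W) = -13 - 14*Y (g(Y, W) = -14*Y - 13 = -13 - 14*Y)
K(U) = -15 + 2*U² (K(U) = (U² + U²) - 15 = 2*U² - 15 = -15 + 2*U²)
q(j) = -13 - 14*j
2*q(K(5)/230) = 2*(-13 - 14*(-15 + 2*5²)/230) = 2*(-13 - 14*(-15 + 2*25)/230) = 2*(-13 - 14*(-15 + 50)/230) = 2*(-13 - 490/230) = 2*(-13 - 14*7/46) = 2*(-13 - 49/23) = 2*(-348/23) = -696/23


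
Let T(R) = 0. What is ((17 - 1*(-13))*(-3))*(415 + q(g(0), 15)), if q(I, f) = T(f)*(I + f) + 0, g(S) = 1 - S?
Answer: -37350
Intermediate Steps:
q(I, f) = 0 (q(I, f) = 0*(I + f) + 0 = 0 + 0 = 0)
((17 - 1*(-13))*(-3))*(415 + q(g(0), 15)) = ((17 - 1*(-13))*(-3))*(415 + 0) = ((17 + 13)*(-3))*415 = (30*(-3))*415 = -90*415 = -37350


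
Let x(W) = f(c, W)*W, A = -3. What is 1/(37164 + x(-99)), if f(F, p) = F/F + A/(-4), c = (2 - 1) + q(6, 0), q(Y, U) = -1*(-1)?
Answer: 4/147963 ≈ 2.7034e-5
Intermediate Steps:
q(Y, U) = 1
c = 2 (c = (2 - 1) + 1 = 1 + 1 = 2)
f(F, p) = 7/4 (f(F, p) = F/F - 3/(-4) = 1 - 3*(-¼) = 1 + ¾ = 7/4)
x(W) = 7*W/4
1/(37164 + x(-99)) = 1/(37164 + (7/4)*(-99)) = 1/(37164 - 693/4) = 1/(147963/4) = 4/147963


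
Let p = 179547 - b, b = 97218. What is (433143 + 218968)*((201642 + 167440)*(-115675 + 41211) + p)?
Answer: -17922122936396809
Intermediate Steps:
p = 82329 (p = 179547 - 1*97218 = 179547 - 97218 = 82329)
(433143 + 218968)*((201642 + 167440)*(-115675 + 41211) + p) = (433143 + 218968)*((201642 + 167440)*(-115675 + 41211) + 82329) = 652111*(369082*(-74464) + 82329) = 652111*(-27483322048 + 82329) = 652111*(-27483239719) = -17922122936396809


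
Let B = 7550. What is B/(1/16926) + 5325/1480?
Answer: 37826225865/296 ≈ 1.2779e+8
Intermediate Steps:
B/(1/16926) + 5325/1480 = 7550/(1/16926) + 5325/1480 = 7550/(1/16926) + 5325*(1/1480) = 7550*16926 + 1065/296 = 127791300 + 1065/296 = 37826225865/296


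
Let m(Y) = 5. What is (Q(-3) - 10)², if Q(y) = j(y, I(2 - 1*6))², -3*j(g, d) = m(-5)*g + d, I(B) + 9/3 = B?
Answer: 155236/81 ≈ 1916.5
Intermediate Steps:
I(B) = -3 + B
j(g, d) = -5*g/3 - d/3 (j(g, d) = -(5*g + d)/3 = -(d + 5*g)/3 = -5*g/3 - d/3)
Q(y) = (7/3 - 5*y/3)² (Q(y) = (-5*y/3 - (-3 + (2 - 1*6))/3)² = (-5*y/3 - (-3 + (2 - 6))/3)² = (-5*y/3 - (-3 - 4)/3)² = (-5*y/3 - ⅓*(-7))² = (-5*y/3 + 7/3)² = (7/3 - 5*y/3)²)
(Q(-3) - 10)² = ((-7 + 5*(-3))²/9 - 10)² = ((-7 - 15)²/9 - 10)² = ((⅑)*(-22)² - 10)² = ((⅑)*484 - 10)² = (484/9 - 10)² = (394/9)² = 155236/81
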